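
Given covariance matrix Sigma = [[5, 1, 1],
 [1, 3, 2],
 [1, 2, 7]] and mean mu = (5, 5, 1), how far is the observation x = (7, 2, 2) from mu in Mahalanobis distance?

Step 1 — centre the observation: (x - mu) = (2, -3, 1).

Step 2 — invert Sigma (cofactor / det for 3×3, or solve directly):
  Sigma^{-1} = [[0.2152, -0.0633, -0.0127],
 [-0.0633, 0.4304, -0.1139],
 [-0.0127, -0.1139, 0.1772]].

Step 3 — form the quadratic (x - mu)^T · Sigma^{-1} · (x - mu):
  Sigma^{-1} · (x - mu) = (0.6076, -1.5316, 0.4937).
  (x - mu)^T · [Sigma^{-1} · (x - mu)] = (2)·(0.6076) + (-3)·(-1.5316) + (1)·(0.4937) = 6.3038.

Step 4 — take square root: d = √(6.3038) ≈ 2.5107.

d(x, mu) = √(6.3038) ≈ 2.5107


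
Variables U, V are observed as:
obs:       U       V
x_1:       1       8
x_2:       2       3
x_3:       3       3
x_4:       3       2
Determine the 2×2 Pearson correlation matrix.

Step 1 — column means:
  mean(U) = (1 + 2 + 3 + 3) / 4 = 9/4 = 2.25
  mean(V) = (8 + 3 + 3 + 2) / 4 = 16/4 = 4

Step 2 — sample variances and covariances s[i,j] = (1/(n-1)) · Σ_k (x_{k,i} - mean_i) · (x_{k,j} - mean_j), with n-1 = 3:
  s[U,U] = ((-1.25)·(-1.25) + (-0.25)·(-0.25) + (0.75)·(0.75) + (0.75)·(0.75)) / 3 = 2.75/3 = 0.9167
  s[U,V] = ((-1.25)·(4) + (-0.25)·(-1) + (0.75)·(-1) + (0.75)·(-2)) / 3 = -7/3 = -2.3333
  s[V,V] = ((4)·(4) + (-1)·(-1) + (-1)·(-1) + (-2)·(-2)) / 3 = 22/3 = 7.3333
  Sample standard deviations s_i = √(s[i,i]):
  s(U) = √(0.9167) = 0.9574
  s(V) = √(7.3333) = 2.708

Step 3 — r_{ij} = s_{ij} / (s_i · s_j):
  r[U,U] = 1 (diagonal).
  r[U,V] = -2.3333 / (0.9574 · 2.708) = -2.3333 / 2.5927 = -0.9
  r[V,V] = 1 (diagonal).

R is symmetric with unit diagonal. Assembling:

R = [[1, -0.9],
 [-0.9, 1]]


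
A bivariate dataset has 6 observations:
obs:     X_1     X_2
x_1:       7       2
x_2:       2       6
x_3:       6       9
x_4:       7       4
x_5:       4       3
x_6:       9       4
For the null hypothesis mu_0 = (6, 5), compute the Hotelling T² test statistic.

Step 1 — sample mean vector:
  mean(X_1) = (7 + 2 + 6 + 7 + 4 + 9) / 6 = 35/6 = 5.8333
  mean(X_2) = (2 + 6 + 9 + 4 + 3 + 4) / 6 = 28/6 = 4.6667
  x̄ = (5.8333, 4.6667),  deviation x̄ - mu_0 = (5.8333, 4.6667) - (6, 5) = (-0.1667, -0.3333).

Step 2 — sample covariance matrix, S[i,j] = (1/(n-1)) · Σ_k (x_{k,i} - mean_i) · (x_{k,j} - mean_j), divisor n-1 = 5:
  S[X_1,X_1] = ((1.1667)·(1.1667) + (-3.8333)·(-3.8333) + (0.1667)·(0.1667) + (1.1667)·(1.1667) + (-1.8333)·(-1.8333) + (3.1667)·(3.1667)) / 5 = 30.8333/5 = 6.1667
  S[X_1,X_2] = ((1.1667)·(-2.6667) + (-3.8333)·(1.3333) + (0.1667)·(4.3333) + (1.1667)·(-0.6667) + (-1.8333)·(-1.6667) + (3.1667)·(-0.6667)) / 5 = -7.3333/5 = -1.4667
  S[X_2,X_2] = ((-2.6667)·(-2.6667) + (1.3333)·(1.3333) + (4.3333)·(4.3333) + (-0.6667)·(-0.6667) + (-1.6667)·(-1.6667) + (-0.6667)·(-0.6667)) / 5 = 31.3333/5 = 6.2667
  S = [[6.1667, -1.4667],
 [-1.4667, 6.2667]].

Step 3 — invert S. det(S) = 6.1667·6.2667 - (-1.4667)² = 36.4933.
  S^{-1} = (1/det) · [[d, -b], [-b, a]] = [[0.1717, 0.0402],
 [0.0402, 0.169]].

Step 4 — quadratic form (x̄ - mu_0)^T · S^{-1} · (x̄ - mu_0):
  S^{-1} · (x̄ - mu_0) = (-0.042, -0.063),
  (x̄ - mu_0)^T · [...] = (-0.1667)·(-0.042) + (-0.3333)·(-0.063) = 0.028.

Step 5 — scale by n: T² = 6 · 0.028 = 0.1681.

T² ≈ 0.1681


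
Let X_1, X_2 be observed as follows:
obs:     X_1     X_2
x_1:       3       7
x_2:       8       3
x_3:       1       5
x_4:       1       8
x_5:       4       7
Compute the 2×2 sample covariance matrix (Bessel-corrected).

Step 1 — column means:
  mean(X_1) = (3 + 8 + 1 + 1 + 4) / 5 = 17/5 = 3.4
  mean(X_2) = (7 + 3 + 5 + 8 + 7) / 5 = 30/5 = 6

Step 2 — sample covariance S[i,j] = (1/(n-1)) · Σ_k (x_{k,i} - mean_i) · (x_{k,j} - mean_j), with n-1 = 4.
  S[X_1,X_1] = ((-0.4)·(-0.4) + (4.6)·(4.6) + (-2.4)·(-2.4) + (-2.4)·(-2.4) + (0.6)·(0.6)) / 4 = 33.2/4 = 8.3
  S[X_1,X_2] = ((-0.4)·(1) + (4.6)·(-3) + (-2.4)·(-1) + (-2.4)·(2) + (0.6)·(1)) / 4 = -16/4 = -4
  S[X_2,X_2] = ((1)·(1) + (-3)·(-3) + (-1)·(-1) + (2)·(2) + (1)·(1)) / 4 = 16/4 = 4

S is symmetric (S[j,i] = S[i,j]). Assembling:

S = [[8.3, -4],
 [-4, 4]]


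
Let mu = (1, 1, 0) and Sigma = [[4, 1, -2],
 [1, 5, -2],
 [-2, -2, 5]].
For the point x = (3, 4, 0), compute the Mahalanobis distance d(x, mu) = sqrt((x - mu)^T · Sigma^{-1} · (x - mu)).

Step 1 — centre the observation: (x - mu) = (2, 3, 0).

Step 2 — invert Sigma (cofactor / det for 3×3, or solve directly):
  Sigma^{-1} = [[0.3134, -0.0149, 0.1194],
 [-0.0149, 0.2388, 0.0896],
 [0.1194, 0.0896, 0.2836]].

Step 3 — form the quadratic (x - mu)^T · Sigma^{-1} · (x - mu):
  Sigma^{-1} · (x - mu) = (0.5821, 0.6866, 0.5075).
  (x - mu)^T · [Sigma^{-1} · (x - mu)] = (2)·(0.5821) + (3)·(0.6866) + (0)·(0.5075) = 3.2239.

Step 4 — take square root: d = √(3.2239) ≈ 1.7955.

d(x, mu) = √(3.2239) ≈ 1.7955


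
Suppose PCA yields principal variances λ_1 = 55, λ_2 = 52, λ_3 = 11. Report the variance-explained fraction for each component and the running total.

Step 1 — total variance = trace(Sigma) = Σ λ_i = 55 + 52 + 11 = 118.

Step 2 — fraction explained by component i = λ_i / Σ λ:
  PC1: 55/118 = 0.4661
  PC2: 52/118 = 0.4407
  PC3: 11/118 = 0.0932

Step 3 — cumulative fraction after k components = (λ_1 + ... + λ_k) / Σ λ:
  k = 1: 55/118 = 0.4661
  k = 2: (55 + 52)/118 = 107/118 = 0.9068
  k = 3: (55 + 52 + 11)/118 = 118/118 = 1

Summary (fraction, with percent):

explained: PC1 0.4661 (46.61%), PC2 0.4407 (44.07%), PC3 0.0932 (9.32%);  cumulative: 0.4661, 0.9068, 1


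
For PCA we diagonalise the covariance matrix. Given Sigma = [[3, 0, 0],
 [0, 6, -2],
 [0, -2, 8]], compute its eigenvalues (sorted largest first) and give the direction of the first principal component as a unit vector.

Step 1 — characteristic polynomial p(λ) = det(λI - Sigma) = λ³ - tr·λ² + c_1·λ - det, where tr = trace, c_1 = sum of the principal 2×2 minors, det = det(Sigma):
  tr = 3 + 6 + 8 = 17,
  c_1 = (3·6 - (0)²) + (3·8 - (0)²) + (6·8 - (-2)²) = 18 + 24 + 44 = 86,
  det = 3·(6·8 - (-2)²) - (0)·((0)·8 - (-2)·(0)) + (0)·((0)·(-2) - 6·(0)) = 3·(44) - (0)·(0) + (0)·(0) = 132.
  So p(λ) = λ³ - 17λ² + 86λ - 132.
Step 2 — look for an integer root (rational root theorem: any rational root is an integer divisor of 132). Testing λ = 3:
  p(3) = 27 - 153 + 258 - 132 = 0  ✓
  Dividing out (λ - 3): p(λ) = (λ - 3)(λ² - 14λ + 44).
Step 3 — remaining eigenvalues from the quadratic λ² - 14λ + 44 = 0:
  Δ = 14² - 4·44 = 196 - 176 = 20,  λ = (14 ± √20)/2 = (14 ± 4.4721)/2 ≈ 9.2361 or 4.7639.
  Sorted: λ_1 = 9.2361,  λ_2 = 4.7639,  λ_3 = 3  (check: sum = 17 = tr ✓).

Step 4 — unit eigenvector for λ_1 ≈ 9.2361: v spans the null space of (Sigma - λ_1 I), whose rows are
  r_1 = (-6.2361, 0, 0),  r_2 = (0, -3.2361, -2),  r_3 = (0, -2, -1.2361).
  v is orthogonal to every row, so take v ∝ r_1 × r_2 = ((0)·(-2) - (0)·(-3.2361), (0)·(0) - (-6.2361)·(-2), (-6.2361)·(-3.2361) - (0)·(0)) ≈ (0, -12.4721, 20.1803).
  Rescale (multiply by -1 so the first nonzero entry is positive): u = (0, 12.4721, -20.1803).
  ||u|| = √((0)² + (12.4721)² + (-20.1803)²) = √(562.8003) ≈ 23.7234,  v_1 = u/||u|| ≈ (0, 0.5257, -0.8507) (||v_1|| = 1).

λ_1 = 9.2361,  λ_2 = 4.7639,  λ_3 = 3;  v_1 ≈ (0, 0.5257, -0.8507)


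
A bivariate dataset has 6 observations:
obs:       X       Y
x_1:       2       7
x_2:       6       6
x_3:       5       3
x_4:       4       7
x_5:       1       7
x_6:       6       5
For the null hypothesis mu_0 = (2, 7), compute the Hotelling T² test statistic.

Step 1 — sample mean vector:
  mean(X) = (2 + 6 + 5 + 4 + 1 + 6) / 6 = 24/6 = 4
  mean(Y) = (7 + 6 + 3 + 7 + 7 + 5) / 6 = 35/6 = 5.8333
  x̄ = (4, 5.8333),  deviation x̄ - mu_0 = (4, 5.8333) - (2, 7) = (2, -1.1667).

Step 2 — sample covariance matrix, S[i,j] = (1/(n-1)) · Σ_k (x_{k,i} - mean_i) · (x_{k,j} - mean_j), divisor n-1 = 5:
  S[X,X] = ((-2)·(-2) + (2)·(2) + (1)·(1) + (0)·(0) + (-3)·(-3) + (2)·(2)) / 5 = 22/5 = 4.4
  S[X,Y] = ((-2)·(1.1667) + (2)·(0.1667) + (1)·(-2.8333) + (0)·(1.1667) + (-3)·(1.1667) + (2)·(-0.8333)) / 5 = -10/5 = -2
  S[Y,Y] = ((1.1667)·(1.1667) + (0.1667)·(0.1667) + (-2.8333)·(-2.8333) + (1.1667)·(1.1667) + (1.1667)·(1.1667) + (-0.8333)·(-0.8333)) / 5 = 12.8333/5 = 2.5667
  S = [[4.4, -2],
 [-2, 2.5667]].

Step 3 — invert S. det(S) = 4.4·2.5667 - (-2)² = 7.2933.
  S^{-1} = (1/det) · [[d, -b], [-b, a]] = [[0.3519, 0.2742],
 [0.2742, 0.6033]].

Step 4 — quadratic form (x̄ - mu_0)^T · S^{-1} · (x̄ - mu_0):
  S^{-1} · (x̄ - mu_0) = (0.3839, -0.1554),
  (x̄ - mu_0)^T · [...] = (2)·(0.3839) + (-1.1667)·(-0.1554) = 0.9491.

Step 5 — scale by n: T² = 6 · 0.9491 = 5.6947.

T² ≈ 5.6947


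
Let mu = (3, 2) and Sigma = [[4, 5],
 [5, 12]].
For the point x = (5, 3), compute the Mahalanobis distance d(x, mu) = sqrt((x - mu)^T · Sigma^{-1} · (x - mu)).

Step 1 — centre the observation: (x - mu) = (2, 1).

Step 2 — invert Sigma. det(Sigma) = 4·12 - (5)² = 23.
  Sigma^{-1} = (1/det) · [[d, -b], [-b, a]] = [[0.5217, -0.2174],
 [-0.2174, 0.1739]].

Step 3 — form the quadratic (x - mu)^T · Sigma^{-1} · (x - mu):
  Sigma^{-1} · (x - mu) = (0.8261, -0.2609).
  (x - mu)^T · [Sigma^{-1} · (x - mu)] = (2)·(0.8261) + (1)·(-0.2609) = 1.3913.

Step 4 — take square root: d = √(1.3913) ≈ 1.1795.

d(x, mu) = √(1.3913) ≈ 1.1795


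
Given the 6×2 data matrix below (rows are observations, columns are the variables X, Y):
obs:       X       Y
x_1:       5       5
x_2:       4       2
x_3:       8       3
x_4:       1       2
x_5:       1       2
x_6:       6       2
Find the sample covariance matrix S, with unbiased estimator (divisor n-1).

Step 1 — column means:
  mean(X) = (5 + 4 + 8 + 1 + 1 + 6) / 6 = 25/6 = 4.1667
  mean(Y) = (5 + 2 + 3 + 2 + 2 + 2) / 6 = 16/6 = 2.6667

Step 2 — sample covariance S[i,j] = (1/(n-1)) · Σ_k (x_{k,i} - mean_i) · (x_{k,j} - mean_j), with n-1 = 5.
  S[X,X] = ((0.8333)·(0.8333) + (-0.1667)·(-0.1667) + (3.8333)·(3.8333) + (-3.1667)·(-3.1667) + (-3.1667)·(-3.1667) + (1.8333)·(1.8333)) / 5 = 38.8333/5 = 7.7667
  S[X,Y] = ((0.8333)·(2.3333) + (-0.1667)·(-0.6667) + (3.8333)·(0.3333) + (-3.1667)·(-0.6667) + (-3.1667)·(-0.6667) + (1.8333)·(-0.6667)) / 5 = 6.3333/5 = 1.2667
  S[Y,Y] = ((2.3333)·(2.3333) + (-0.6667)·(-0.6667) + (0.3333)·(0.3333) + (-0.6667)·(-0.6667) + (-0.6667)·(-0.6667) + (-0.6667)·(-0.6667)) / 5 = 7.3333/5 = 1.4667

S is symmetric (S[j,i] = S[i,j]). Assembling:

S = [[7.7667, 1.2667],
 [1.2667, 1.4667]]


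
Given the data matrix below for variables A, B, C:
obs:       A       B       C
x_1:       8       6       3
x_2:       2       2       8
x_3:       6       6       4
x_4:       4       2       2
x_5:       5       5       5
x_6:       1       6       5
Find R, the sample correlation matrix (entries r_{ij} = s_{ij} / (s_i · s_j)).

Step 1 — column means:
  mean(A) = (8 + 2 + 6 + 4 + 5 + 1) / 6 = 26/6 = 4.3333
  mean(B) = (6 + 2 + 6 + 2 + 5 + 6) / 6 = 27/6 = 4.5
  mean(C) = (3 + 8 + 4 + 2 + 5 + 5) / 6 = 27/6 = 4.5

Step 2 — sample variances and covariances s[i,j] = (1/(n-1)) · Σ_k (x_{k,i} - mean_i) · (x_{k,j} - mean_j), with n-1 = 5:
  s[A,A] = ((3.6667)·(3.6667) + (-2.3333)·(-2.3333) + (1.6667)·(1.6667) + (-0.3333)·(-0.3333) + (0.6667)·(0.6667) + (-3.3333)·(-3.3333)) / 5 = 33.3333/5 = 6.6667
  s[A,B] = ((3.6667)·(1.5) + (-2.3333)·(-2.5) + (1.6667)·(1.5) + (-0.3333)·(-2.5) + (0.6667)·(0.5) + (-3.3333)·(1.5)) / 5 = 10/5 = 2
  s[A,C] = ((3.6667)·(-1.5) + (-2.3333)·(3.5) + (1.6667)·(-0.5) + (-0.3333)·(-2.5) + (0.6667)·(0.5) + (-3.3333)·(0.5)) / 5 = -15/5 = -3
  s[B,B] = ((1.5)·(1.5) + (-2.5)·(-2.5) + (1.5)·(1.5) + (-2.5)·(-2.5) + (0.5)·(0.5) + (1.5)·(1.5)) / 5 = 19.5/5 = 3.9
  s[B,C] = ((1.5)·(-1.5) + (-2.5)·(3.5) + (1.5)·(-0.5) + (-2.5)·(-2.5) + (0.5)·(0.5) + (1.5)·(0.5)) / 5 = -4.5/5 = -0.9
  s[C,C] = ((-1.5)·(-1.5) + (3.5)·(3.5) + (-0.5)·(-0.5) + (-2.5)·(-2.5) + (0.5)·(0.5) + (0.5)·(0.5)) / 5 = 21.5/5 = 4.3
  Sample standard deviations s_i = √(s[i,i]):
  s(A) = √(6.6667) = 2.582
  s(B) = √(3.9) = 1.9748
  s(C) = √(4.3) = 2.0736

Step 3 — r_{ij} = s_{ij} / (s_i · s_j):
  r[A,A] = 1 (diagonal).
  r[A,B] = 2 / (2.582 · 1.9748) = 2 / 5.099 = 0.3922
  r[A,C] = -3 / (2.582 · 2.0736) = -3 / 5.3541 = -0.5603
  r[B,B] = 1 (diagonal).
  r[B,C] = -0.9 / (1.9748 · 2.0736) = -0.9 / 4.0951 = -0.2198
  r[C,C] = 1 (diagonal).

R is symmetric with unit diagonal. Assembling:

R = [[1, 0.3922, -0.5603],
 [0.3922, 1, -0.2198],
 [-0.5603, -0.2198, 1]]


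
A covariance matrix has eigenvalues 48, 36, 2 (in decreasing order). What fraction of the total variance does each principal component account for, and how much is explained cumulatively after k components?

Step 1 — total variance = trace(Sigma) = Σ λ_i = 48 + 36 + 2 = 86.

Step 2 — fraction explained by component i = λ_i / Σ λ:
  PC1: 48/86 = 0.5581
  PC2: 36/86 = 0.4186
  PC3: 2/86 = 0.0233

Step 3 — cumulative fraction after k components = (λ_1 + ... + λ_k) / Σ λ:
  k = 1: 48/86 = 0.5581
  k = 2: (48 + 36)/86 = 84/86 = 0.9767
  k = 3: (48 + 36 + 2)/86 = 86/86 = 1

Summary (fraction, with percent):

explained: PC1 0.5581 (55.81%), PC2 0.4186 (41.86%), PC3 0.0233 (2.33%);  cumulative: 0.5581, 0.9767, 1


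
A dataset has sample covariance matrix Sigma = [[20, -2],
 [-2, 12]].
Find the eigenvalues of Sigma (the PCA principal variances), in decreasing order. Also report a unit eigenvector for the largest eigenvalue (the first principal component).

Step 1 — characteristic polynomial of 2×2 Sigma:
  det(Sigma - λI) = λ² - trace · λ + det = 0.
  trace = 20 + 12 = 32, det = 20·12 - (-2)² = 236.
Step 2 — discriminant:
  Δ = trace² - 4·det = 1024 - 944 = 80.
Step 3 — eigenvalues:
  λ = (trace ± √Δ)/2 = (32 ± 8.9443)/2,
  λ_1 = 20.4721,  λ_2 = 11.5279.

Step 4 — unit eigenvector for λ_1: solve (Sigma - λ_1 I)v = 0. First row:
  (20 - 20.4721)·v_x + (-2)·v_y = 0, i.e. (-0.4721)·v_x + (-2)·v_y = 0,
  so v ∝ (b, λ_1 - a) = (-2, 0.4721); multiply by -1 so the first entry is positive: u = (2, -0.4721).
  ||u|| = √((2)² + (-0.4721)²) = √(4.2229) ≈ 2.055,
  v_1 = u/||u|| ≈ (0.9732, -0.2298) (||v_1|| = 1).

λ_1 = 20.4721,  λ_2 = 11.5279;  v_1 ≈ (0.9732, -0.2298)


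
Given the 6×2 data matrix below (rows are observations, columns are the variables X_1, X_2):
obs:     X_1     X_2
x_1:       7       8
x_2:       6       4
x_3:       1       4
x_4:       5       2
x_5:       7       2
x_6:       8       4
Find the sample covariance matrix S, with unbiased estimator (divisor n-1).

Step 1 — column means:
  mean(X_1) = (7 + 6 + 1 + 5 + 7 + 8) / 6 = 34/6 = 5.6667
  mean(X_2) = (8 + 4 + 4 + 2 + 2 + 4) / 6 = 24/6 = 4

Step 2 — sample covariance S[i,j] = (1/(n-1)) · Σ_k (x_{k,i} - mean_i) · (x_{k,j} - mean_j), with n-1 = 5.
  S[X_1,X_1] = ((1.3333)·(1.3333) + (0.3333)·(0.3333) + (-4.6667)·(-4.6667) + (-0.6667)·(-0.6667) + (1.3333)·(1.3333) + (2.3333)·(2.3333)) / 5 = 31.3333/5 = 6.2667
  S[X_1,X_2] = ((1.3333)·(4) + (0.3333)·(0) + (-4.6667)·(0) + (-0.6667)·(-2) + (1.3333)·(-2) + (2.3333)·(0)) / 5 = 4/5 = 0.8
  S[X_2,X_2] = ((4)·(4) + (0)·(0) + (0)·(0) + (-2)·(-2) + (-2)·(-2) + (0)·(0)) / 5 = 24/5 = 4.8

S is symmetric (S[j,i] = S[i,j]). Assembling:

S = [[6.2667, 0.8],
 [0.8, 4.8]]


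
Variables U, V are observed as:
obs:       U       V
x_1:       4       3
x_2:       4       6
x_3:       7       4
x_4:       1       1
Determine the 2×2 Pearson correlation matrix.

Step 1 — column means:
  mean(U) = (4 + 4 + 7 + 1) / 4 = 16/4 = 4
  mean(V) = (3 + 6 + 4 + 1) / 4 = 14/4 = 3.5

Step 2 — sample variances and covariances s[i,j] = (1/(n-1)) · Σ_k (x_{k,i} - mean_i) · (x_{k,j} - mean_j), with n-1 = 3:
  s[U,U] = ((0)·(0) + (0)·(0) + (3)·(3) + (-3)·(-3)) / 3 = 18/3 = 6
  s[U,V] = ((0)·(-0.5) + (0)·(2.5) + (3)·(0.5) + (-3)·(-2.5)) / 3 = 9/3 = 3
  s[V,V] = ((-0.5)·(-0.5) + (2.5)·(2.5) + (0.5)·(0.5) + (-2.5)·(-2.5)) / 3 = 13/3 = 4.3333
  Sample standard deviations s_i = √(s[i,i]):
  s(U) = √(6) = 2.4495
  s(V) = √(4.3333) = 2.0817

Step 3 — r_{ij} = s_{ij} / (s_i · s_j):
  r[U,U] = 1 (diagonal).
  r[U,V] = 3 / (2.4495 · 2.0817) = 3 / 5.099 = 0.5883
  r[V,V] = 1 (diagonal).

R is symmetric with unit diagonal. Assembling:

R = [[1, 0.5883],
 [0.5883, 1]]


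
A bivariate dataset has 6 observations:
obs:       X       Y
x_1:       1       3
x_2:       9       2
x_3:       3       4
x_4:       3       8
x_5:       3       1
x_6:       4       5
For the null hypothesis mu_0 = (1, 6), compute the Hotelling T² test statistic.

Step 1 — sample mean vector:
  mean(X) = (1 + 9 + 3 + 3 + 3 + 4) / 6 = 23/6 = 3.8333
  mean(Y) = (3 + 2 + 4 + 8 + 1 + 5) / 6 = 23/6 = 3.8333
  x̄ = (3.8333, 3.8333),  deviation x̄ - mu_0 = (3.8333, 3.8333) - (1, 6) = (2.8333, -2.1667).

Step 2 — sample covariance matrix, S[i,j] = (1/(n-1)) · Σ_k (x_{k,i} - mean_i) · (x_{k,j} - mean_j), divisor n-1 = 5:
  S[X,X] = ((-2.8333)·(-2.8333) + (5.1667)·(5.1667) + (-0.8333)·(-0.8333) + (-0.8333)·(-0.8333) + (-0.8333)·(-0.8333) + (0.1667)·(0.1667)) / 5 = 36.8333/5 = 7.3667
  S[X,Y] = ((-2.8333)·(-0.8333) + (5.1667)·(-1.8333) + (-0.8333)·(0.1667) + (-0.8333)·(4.1667) + (-0.8333)·(-2.8333) + (0.1667)·(1.1667)) / 5 = -8.1667/5 = -1.6333
  S[Y,Y] = ((-0.8333)·(-0.8333) + (-1.8333)·(-1.8333) + (0.1667)·(0.1667) + (4.1667)·(4.1667) + (-2.8333)·(-2.8333) + (1.1667)·(1.1667)) / 5 = 30.8333/5 = 6.1667
  S = [[7.3667, -1.6333],
 [-1.6333, 6.1667]].

Step 3 — invert S. det(S) = 7.3667·6.1667 - (-1.6333)² = 42.76.
  S^{-1} = (1/det) · [[d, -b], [-b, a]] = [[0.1442, 0.0382],
 [0.0382, 0.1723]].

Step 4 — quadratic form (x̄ - mu_0)^T · S^{-1} · (x̄ - mu_0):
  S^{-1} · (x̄ - mu_0) = (0.3258, -0.265),
  (x̄ - mu_0)^T · [...] = (2.8333)·(0.3258) + (-2.1667)·(-0.265) = 1.4975.

Step 5 — scale by n: T² = 6 · 1.4975 = 8.985.

T² ≈ 8.985


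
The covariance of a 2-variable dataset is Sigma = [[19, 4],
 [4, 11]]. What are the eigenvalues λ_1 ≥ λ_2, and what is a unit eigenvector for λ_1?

Step 1 — characteristic polynomial of 2×2 Sigma:
  det(Sigma - λI) = λ² - trace · λ + det = 0.
  trace = 19 + 11 = 30, det = 19·11 - (4)² = 193.
Step 2 — discriminant:
  Δ = trace² - 4·det = 900 - 772 = 128.
Step 3 — eigenvalues:
  λ = (trace ± √Δ)/2 = (30 ± 11.3137)/2,
  λ_1 = 20.6569,  λ_2 = 9.3431.

Step 4 — unit eigenvector for λ_1: solve (Sigma - λ_1 I)v = 0. First row:
  (19 - 20.6569)·v_x + (4)·v_y = 0, i.e. (-1.6569)·v_x + (4)·v_y = 0,
  so v ∝ (b, λ_1 - a) = (4, 1.6569) = u.
  ||u|| = √((4)² + (1.6569)²) = √(18.7452) ≈ 4.3296,
  v_1 = u/||u|| ≈ (0.9239, 0.3827) (||v_1|| = 1).

λ_1 = 20.6569,  λ_2 = 9.3431;  v_1 ≈ (0.9239, 0.3827)


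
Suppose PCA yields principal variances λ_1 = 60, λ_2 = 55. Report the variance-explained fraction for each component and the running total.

Step 1 — total variance = trace(Sigma) = Σ λ_i = 60 + 55 = 115.

Step 2 — fraction explained by component i = λ_i / Σ λ:
  PC1: 60/115 = 0.5217
  PC2: 55/115 = 0.4783

Step 3 — cumulative fraction after k components = (λ_1 + ... + λ_k) / Σ λ:
  k = 1: 60/115 = 0.5217
  k = 2: (60 + 55)/115 = 115/115 = 1

Summary (fraction, with percent):

explained: PC1 0.5217 (52.17%), PC2 0.4783 (47.83%);  cumulative: 0.5217, 1


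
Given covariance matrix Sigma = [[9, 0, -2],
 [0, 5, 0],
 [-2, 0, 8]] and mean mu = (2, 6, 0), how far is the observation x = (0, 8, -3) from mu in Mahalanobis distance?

Step 1 — centre the observation: (x - mu) = (-2, 2, -3).

Step 2 — invert Sigma (cofactor / det for 3×3, or solve directly):
  Sigma^{-1} = [[0.1176, 0, 0.0294],
 [0, 0.2, 0],
 [0.0294, 0, 0.1324]].

Step 3 — form the quadratic (x - mu)^T · Sigma^{-1} · (x - mu):
  Sigma^{-1} · (x - mu) = (-0.3235, 0.4, -0.4559).
  (x - mu)^T · [Sigma^{-1} · (x - mu)] = (-2)·(-0.3235) + (2)·(0.4) + (-3)·(-0.4559) = 2.8147.

Step 4 — take square root: d = √(2.8147) ≈ 1.6777.

d(x, mu) = √(2.8147) ≈ 1.6777


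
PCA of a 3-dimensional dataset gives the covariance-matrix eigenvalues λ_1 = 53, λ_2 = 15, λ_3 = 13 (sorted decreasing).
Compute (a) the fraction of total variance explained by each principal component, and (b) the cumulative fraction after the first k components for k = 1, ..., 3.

Step 1 — total variance = trace(Sigma) = Σ λ_i = 53 + 15 + 13 = 81.

Step 2 — fraction explained by component i = λ_i / Σ λ:
  PC1: 53/81 = 0.6543
  PC2: 15/81 = 0.1852
  PC3: 13/81 = 0.1605

Step 3 — cumulative fraction after k components = (λ_1 + ... + λ_k) / Σ λ:
  k = 1: 53/81 = 0.6543
  k = 2: (53 + 15)/81 = 68/81 = 0.8395
  k = 3: (53 + 15 + 13)/81 = 81/81 = 1

Summary (fraction, with percent):

explained: PC1 0.6543 (65.43%), PC2 0.1852 (18.52%), PC3 0.1605 (16.05%);  cumulative: 0.6543, 0.8395, 1


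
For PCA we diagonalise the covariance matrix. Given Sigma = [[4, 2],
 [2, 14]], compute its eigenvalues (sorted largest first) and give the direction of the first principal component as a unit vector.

Step 1 — characteristic polynomial of 2×2 Sigma:
  det(Sigma - λI) = λ² - trace · λ + det = 0.
  trace = 4 + 14 = 18, det = 4·14 - (2)² = 52.
Step 2 — discriminant:
  Δ = trace² - 4·det = 324 - 208 = 116.
Step 3 — eigenvalues:
  λ = (trace ± √Δ)/2 = (18 ± 10.7703)/2,
  λ_1 = 14.3852,  λ_2 = 3.6148.

Step 4 — unit eigenvector for λ_1: solve (Sigma - λ_1 I)v = 0. First row:
  (4 - 14.3852)·v_x + (2)·v_y = 0, i.e. (-10.3852)·v_x + (2)·v_y = 0,
  so v ∝ (b, λ_1 - a) = (2, 10.3852) = u.
  ||u|| = √((2)² + (10.3852)²) = √(111.8516) ≈ 10.576,
  v_1 = u/||u|| ≈ (0.1891, 0.982) (||v_1|| = 1).

λ_1 = 14.3852,  λ_2 = 3.6148;  v_1 ≈ (0.1891, 0.982)


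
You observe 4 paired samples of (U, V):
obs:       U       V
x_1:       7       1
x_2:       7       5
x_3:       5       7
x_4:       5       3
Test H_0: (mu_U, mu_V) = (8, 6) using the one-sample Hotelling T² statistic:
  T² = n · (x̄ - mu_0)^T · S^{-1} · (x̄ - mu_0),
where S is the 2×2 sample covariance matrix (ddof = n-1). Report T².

Step 1 — sample mean vector:
  mean(U) = (7 + 7 + 5 + 5) / 4 = 24/4 = 6
  mean(V) = (1 + 5 + 7 + 3) / 4 = 16/4 = 4
  x̄ = (6, 4),  deviation x̄ - mu_0 = (6, 4) - (8, 6) = (-2, -2).

Step 2 — sample covariance matrix, S[i,j] = (1/(n-1)) · Σ_k (x_{k,i} - mean_i) · (x_{k,j} - mean_j), divisor n-1 = 3:
  S[U,U] = ((1)·(1) + (1)·(1) + (-1)·(-1) + (-1)·(-1)) / 3 = 4/3 = 1.3333
  S[U,V] = ((1)·(-3) + (1)·(1) + (-1)·(3) + (-1)·(-1)) / 3 = -4/3 = -1.3333
  S[V,V] = ((-3)·(-3) + (1)·(1) + (3)·(3) + (-1)·(-1)) / 3 = 20/3 = 6.6667
  S = [[1.3333, -1.3333],
 [-1.3333, 6.6667]].

Step 3 — invert S. det(S) = 1.3333·6.6667 - (-1.3333)² = 7.1111.
  S^{-1} = (1/det) · [[d, -b], [-b, a]] = [[0.9375, 0.1875],
 [0.1875, 0.1875]].

Step 4 — quadratic form (x̄ - mu_0)^T · S^{-1} · (x̄ - mu_0):
  S^{-1} · (x̄ - mu_0) = (-2.25, -0.75),
  (x̄ - mu_0)^T · [...] = (-2)·(-2.25) + (-2)·(-0.75) = 6.

Step 5 — scale by n: T² = 4 · 6 = 24.

T² ≈ 24


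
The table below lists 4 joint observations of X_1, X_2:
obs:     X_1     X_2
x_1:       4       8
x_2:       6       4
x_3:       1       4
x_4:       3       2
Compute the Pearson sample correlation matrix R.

Step 1 — column means:
  mean(X_1) = (4 + 6 + 1 + 3) / 4 = 14/4 = 3.5
  mean(X_2) = (8 + 4 + 4 + 2) / 4 = 18/4 = 4.5

Step 2 — sample variances and covariances s[i,j] = (1/(n-1)) · Σ_k (x_{k,i} - mean_i) · (x_{k,j} - mean_j), with n-1 = 3:
  s[X_1,X_1] = ((0.5)·(0.5) + (2.5)·(2.5) + (-2.5)·(-2.5) + (-0.5)·(-0.5)) / 3 = 13/3 = 4.3333
  s[X_1,X_2] = ((0.5)·(3.5) + (2.5)·(-0.5) + (-2.5)·(-0.5) + (-0.5)·(-2.5)) / 3 = 3/3 = 1
  s[X_2,X_2] = ((3.5)·(3.5) + (-0.5)·(-0.5) + (-0.5)·(-0.5) + (-2.5)·(-2.5)) / 3 = 19/3 = 6.3333
  Sample standard deviations s_i = √(s[i,i]):
  s(X_1) = √(4.3333) = 2.0817
  s(X_2) = √(6.3333) = 2.5166

Step 3 — r_{ij} = s_{ij} / (s_i · s_j):
  r[X_1,X_1] = 1 (diagonal).
  r[X_1,X_2] = 1 / (2.0817 · 2.5166) = 1 / 5.2387 = 0.1909
  r[X_2,X_2] = 1 (diagonal).

R is symmetric with unit diagonal. Assembling:

R = [[1, 0.1909],
 [0.1909, 1]]


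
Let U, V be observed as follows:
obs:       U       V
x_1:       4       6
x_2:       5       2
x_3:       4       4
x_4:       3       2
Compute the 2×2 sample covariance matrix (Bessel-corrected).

Step 1 — column means:
  mean(U) = (4 + 5 + 4 + 3) / 4 = 16/4 = 4
  mean(V) = (6 + 2 + 4 + 2) / 4 = 14/4 = 3.5

Step 2 — sample covariance S[i,j] = (1/(n-1)) · Σ_k (x_{k,i} - mean_i) · (x_{k,j} - mean_j), with n-1 = 3.
  S[U,U] = ((0)·(0) + (1)·(1) + (0)·(0) + (-1)·(-1)) / 3 = 2/3 = 0.6667
  S[U,V] = ((0)·(2.5) + (1)·(-1.5) + (0)·(0.5) + (-1)·(-1.5)) / 3 = 0/3 = 0
  S[V,V] = ((2.5)·(2.5) + (-1.5)·(-1.5) + (0.5)·(0.5) + (-1.5)·(-1.5)) / 3 = 11/3 = 3.6667

S is symmetric (S[j,i] = S[i,j]). Assembling:

S = [[0.6667, 0],
 [0, 3.6667]]


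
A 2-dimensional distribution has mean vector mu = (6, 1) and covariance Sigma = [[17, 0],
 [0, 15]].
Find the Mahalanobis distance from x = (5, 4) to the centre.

Step 1 — centre the observation: (x - mu) = (-1, 3).

Step 2 — invert Sigma. det(Sigma) = 17·15 - (0)² = 255.
  Sigma^{-1} = (1/det) · [[d, -b], [-b, a]] = [[0.0588, 0],
 [0, 0.0667]].

Step 3 — form the quadratic (x - mu)^T · Sigma^{-1} · (x - mu):
  Sigma^{-1} · (x - mu) = (-0.0588, 0.2).
  (x - mu)^T · [Sigma^{-1} · (x - mu)] = (-1)·(-0.0588) + (3)·(0.2) = 0.6588.

Step 4 — take square root: d = √(0.6588) ≈ 0.8117.

d(x, mu) = √(0.6588) ≈ 0.8117


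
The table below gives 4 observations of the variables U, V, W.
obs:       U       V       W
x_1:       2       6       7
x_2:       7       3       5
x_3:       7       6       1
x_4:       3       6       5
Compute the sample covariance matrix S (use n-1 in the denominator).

Step 1 — column means:
  mean(U) = (2 + 7 + 7 + 3) / 4 = 19/4 = 4.75
  mean(V) = (6 + 3 + 6 + 6) / 4 = 21/4 = 5.25
  mean(W) = (7 + 5 + 1 + 5) / 4 = 18/4 = 4.5

Step 2 — sample covariance S[i,j] = (1/(n-1)) · Σ_k (x_{k,i} - mean_i) · (x_{k,j} - mean_j), with n-1 = 3.
  S[U,U] = ((-2.75)·(-2.75) + (2.25)·(2.25) + (2.25)·(2.25) + (-1.75)·(-1.75)) / 3 = 20.75/3 = 6.9167
  S[U,V] = ((-2.75)·(0.75) + (2.25)·(-2.25) + (2.25)·(0.75) + (-1.75)·(0.75)) / 3 = -6.75/3 = -2.25
  S[U,W] = ((-2.75)·(2.5) + (2.25)·(0.5) + (2.25)·(-3.5) + (-1.75)·(0.5)) / 3 = -14.5/3 = -4.8333
  S[V,V] = ((0.75)·(0.75) + (-2.25)·(-2.25) + (0.75)·(0.75) + (0.75)·(0.75)) / 3 = 6.75/3 = 2.25
  S[V,W] = ((0.75)·(2.5) + (-2.25)·(0.5) + (0.75)·(-3.5) + (0.75)·(0.5)) / 3 = -1.5/3 = -0.5
  S[W,W] = ((2.5)·(2.5) + (0.5)·(0.5) + (-3.5)·(-3.5) + (0.5)·(0.5)) / 3 = 19/3 = 6.3333

S is symmetric (S[j,i] = S[i,j]). Assembling:

S = [[6.9167, -2.25, -4.8333],
 [-2.25, 2.25, -0.5],
 [-4.8333, -0.5, 6.3333]]


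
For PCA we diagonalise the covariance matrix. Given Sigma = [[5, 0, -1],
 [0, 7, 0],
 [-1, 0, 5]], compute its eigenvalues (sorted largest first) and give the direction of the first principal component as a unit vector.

Step 1 — characteristic polynomial p(λ) = det(λI - Sigma) = λ³ - tr·λ² + c_1·λ - det, where tr = trace, c_1 = sum of the principal 2×2 minors, det = det(Sigma):
  tr = 5 + 7 + 5 = 17,
  c_1 = (5·7 - (0)²) + (5·5 - (-1)²) + (7·5 - (0)²) = 35 + 24 + 35 = 94,
  det = 5·(7·5 - (0)²) - (0)·((0)·5 - (0)·(-1)) + (-1)·((0)·(0) - 7·(-1)) = 5·(35) - (0)·(0) + (-1)·(7) = 168.
  So p(λ) = λ³ - 17λ² + 94λ - 168.
Step 2 — look for an integer root (rational root theorem: any rational root is an integer divisor of 168). Testing λ = 4:
  p(4) = 64 - 272 + 376 - 168 = 0  ✓
  Dividing out (λ - 4): p(λ) = (λ - 4)(λ² - 13λ + 42).
Step 3 — remaining eigenvalues from the quadratic λ² - 13λ + 42 = 0:
  Δ = 13² - 4·42 = 169 - 168 = 1,  λ = (13 ± √1)/2 = (13 ± 1)/2 = 7 or 6.
  Sorted: λ_1 = 7,  λ_2 = 6,  λ_3 = 4  (check: sum = 17 = tr ✓).

Step 4 — unit eigenvector for λ_1 = 7: v spans the null space of (Sigma - λ_1 I), whose rows are
  r_1 = (-2, 0, -1),  r_2 = (0, 0, 0),  r_3 = (-1, 0, -2).
  v is orthogonal to every row, so take v ∝ r_1 × r_3 = ((0)·(-2) - (-1)·(0), (-1)·(-1) - (-2)·(-2), (-2)·(0) - (0)·(-1)) = (0, -3, 0).
  Rescale (divide by 3; multiply by -1 so the first nonzero entry is positive): u = (0, 1, 0).
  ||u|| = √((0)² + (1)² + (0)²) = √(1) = 1,  v_1 = u/||u|| ≈ (0, 1, 0) (||v_1|| = 1).

λ_1 = 7,  λ_2 = 6,  λ_3 = 4;  v_1 ≈ (0, 1, 0)


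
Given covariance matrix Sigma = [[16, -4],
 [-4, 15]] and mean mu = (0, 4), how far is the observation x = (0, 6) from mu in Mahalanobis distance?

Step 1 — centre the observation: (x - mu) = (0, 2).

Step 2 — invert Sigma. det(Sigma) = 16·15 - (-4)² = 224.
  Sigma^{-1} = (1/det) · [[d, -b], [-b, a]] = [[0.067, 0.0179],
 [0.0179, 0.0714]].

Step 3 — form the quadratic (x - mu)^T · Sigma^{-1} · (x - mu):
  Sigma^{-1} · (x - mu) = (0.0357, 0.1429).
  (x - mu)^T · [Sigma^{-1} · (x - mu)] = (0)·(0.0357) + (2)·(0.1429) = 0.2857.

Step 4 — take square root: d = √(0.2857) ≈ 0.5345.

d(x, mu) = √(0.2857) ≈ 0.5345


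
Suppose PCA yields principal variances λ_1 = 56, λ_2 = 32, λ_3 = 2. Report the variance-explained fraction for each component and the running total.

Step 1 — total variance = trace(Sigma) = Σ λ_i = 56 + 32 + 2 = 90.

Step 2 — fraction explained by component i = λ_i / Σ λ:
  PC1: 56/90 = 0.6222
  PC2: 32/90 = 0.3556
  PC3: 2/90 = 0.0222

Step 3 — cumulative fraction after k components = (λ_1 + ... + λ_k) / Σ λ:
  k = 1: 56/90 = 0.6222
  k = 2: (56 + 32)/90 = 88/90 = 0.9778
  k = 3: (56 + 32 + 2)/90 = 90/90 = 1

Summary (fraction, with percent):

explained: PC1 0.6222 (62.22%), PC2 0.3556 (35.56%), PC3 0.0222 (2.22%);  cumulative: 0.6222, 0.9778, 1


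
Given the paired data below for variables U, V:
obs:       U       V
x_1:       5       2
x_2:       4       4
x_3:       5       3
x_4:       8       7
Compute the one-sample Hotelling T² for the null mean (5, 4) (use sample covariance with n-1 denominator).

Step 1 — sample mean vector:
  mean(U) = (5 + 4 + 5 + 8) / 4 = 22/4 = 5.5
  mean(V) = (2 + 4 + 3 + 7) / 4 = 16/4 = 4
  x̄ = (5.5, 4),  deviation x̄ - mu_0 = (5.5, 4) - (5, 4) = (0.5, 0).

Step 2 — sample covariance matrix, S[i,j] = (1/(n-1)) · Σ_k (x_{k,i} - mean_i) · (x_{k,j} - mean_j), divisor n-1 = 3:
  S[U,U] = ((-0.5)·(-0.5) + (-1.5)·(-1.5) + (-0.5)·(-0.5) + (2.5)·(2.5)) / 3 = 9/3 = 3
  S[U,V] = ((-0.5)·(-2) + (-1.5)·(0) + (-0.5)·(-1) + (2.5)·(3)) / 3 = 9/3 = 3
  S[V,V] = ((-2)·(-2) + (0)·(0) + (-1)·(-1) + (3)·(3)) / 3 = 14/3 = 4.6667
  S = [[3, 3],
 [3, 4.6667]].

Step 3 — invert S. det(S) = 3·4.6667 - (3)² = 5.
  S^{-1} = (1/det) · [[d, -b], [-b, a]] = [[0.9333, -0.6],
 [-0.6, 0.6]].

Step 4 — quadratic form (x̄ - mu_0)^T · S^{-1} · (x̄ - mu_0):
  S^{-1} · (x̄ - mu_0) = (0.4667, -0.3),
  (x̄ - mu_0)^T · [...] = (0.5)·(0.4667) + (0)·(-0.3) = 0.2333.

Step 5 — scale by n: T² = 4 · 0.2333 = 0.9333.

T² ≈ 0.9333


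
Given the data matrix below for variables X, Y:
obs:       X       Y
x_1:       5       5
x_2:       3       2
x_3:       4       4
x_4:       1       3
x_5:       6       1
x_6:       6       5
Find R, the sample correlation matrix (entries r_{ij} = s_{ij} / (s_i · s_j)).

Step 1 — column means:
  mean(X) = (5 + 3 + 4 + 1 + 6 + 6) / 6 = 25/6 = 4.1667
  mean(Y) = (5 + 2 + 4 + 3 + 1 + 5) / 6 = 20/6 = 3.3333

Step 2 — sample variances and covariances s[i,j] = (1/(n-1)) · Σ_k (x_{k,i} - mean_i) · (x_{k,j} - mean_j), with n-1 = 5:
  s[X,X] = ((0.8333)·(0.8333) + (-1.1667)·(-1.1667) + (-0.1667)·(-0.1667) + (-3.1667)·(-3.1667) + (1.8333)·(1.8333) + (1.8333)·(1.8333)) / 5 = 18.8333/5 = 3.7667
  s[X,Y] = ((0.8333)·(1.6667) + (-1.1667)·(-1.3333) + (-0.1667)·(0.6667) + (-3.1667)·(-0.3333) + (1.8333)·(-2.3333) + (1.8333)·(1.6667)) / 5 = 2.6667/5 = 0.5333
  s[Y,Y] = ((1.6667)·(1.6667) + (-1.3333)·(-1.3333) + (0.6667)·(0.6667) + (-0.3333)·(-0.3333) + (-2.3333)·(-2.3333) + (1.6667)·(1.6667)) / 5 = 13.3333/5 = 2.6667
  Sample standard deviations s_i = √(s[i,i]):
  s(X) = √(3.7667) = 1.9408
  s(Y) = √(2.6667) = 1.633

Step 3 — r_{ij} = s_{ij} / (s_i · s_j):
  r[X,X] = 1 (diagonal).
  r[X,Y] = 0.5333 / (1.9408 · 1.633) = 0.5333 / 3.1693 = 0.1683
  r[Y,Y] = 1 (diagonal).

R is symmetric with unit diagonal. Assembling:

R = [[1, 0.1683],
 [0.1683, 1]]


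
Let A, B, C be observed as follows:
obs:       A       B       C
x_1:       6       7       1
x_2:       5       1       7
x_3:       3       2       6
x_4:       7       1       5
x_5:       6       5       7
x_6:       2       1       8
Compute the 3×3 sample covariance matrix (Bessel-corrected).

Step 1 — column means:
  mean(A) = (6 + 5 + 3 + 7 + 6 + 2) / 6 = 29/6 = 4.8333
  mean(B) = (7 + 1 + 2 + 1 + 5 + 1) / 6 = 17/6 = 2.8333
  mean(C) = (1 + 7 + 6 + 5 + 7 + 8) / 6 = 34/6 = 5.6667

Step 2 — sample covariance S[i,j] = (1/(n-1)) · Σ_k (x_{k,i} - mean_i) · (x_{k,j} - mean_j), with n-1 = 5.
  S[A,A] = ((1.1667)·(1.1667) + (0.1667)·(0.1667) + (-1.8333)·(-1.8333) + (2.1667)·(2.1667) + (1.1667)·(1.1667) + (-2.8333)·(-2.8333)) / 5 = 18.8333/5 = 3.7667
  S[A,B] = ((1.1667)·(4.1667) + (0.1667)·(-1.8333) + (-1.8333)·(-0.8333) + (2.1667)·(-1.8333) + (1.1667)·(2.1667) + (-2.8333)·(-1.8333)) / 5 = 9.8333/5 = 1.9667
  S[A,C] = ((1.1667)·(-4.6667) + (0.1667)·(1.3333) + (-1.8333)·(0.3333) + (2.1667)·(-0.6667) + (1.1667)·(1.3333) + (-2.8333)·(2.3333)) / 5 = -12.3333/5 = -2.4667
  S[B,B] = ((4.1667)·(4.1667) + (-1.8333)·(-1.8333) + (-0.8333)·(-0.8333) + (-1.8333)·(-1.8333) + (2.1667)·(2.1667) + (-1.8333)·(-1.8333)) / 5 = 32.8333/5 = 6.5667
  S[B,C] = ((4.1667)·(-4.6667) + (-1.8333)·(1.3333) + (-0.8333)·(0.3333) + (-1.8333)·(-0.6667) + (2.1667)·(1.3333) + (-1.8333)·(2.3333)) / 5 = -22.3333/5 = -4.4667
  S[C,C] = ((-4.6667)·(-4.6667) + (1.3333)·(1.3333) + (0.3333)·(0.3333) + (-0.6667)·(-0.6667) + (1.3333)·(1.3333) + (2.3333)·(2.3333)) / 5 = 31.3333/5 = 6.2667

S is symmetric (S[j,i] = S[i,j]). Assembling:

S = [[3.7667, 1.9667, -2.4667],
 [1.9667, 6.5667, -4.4667],
 [-2.4667, -4.4667, 6.2667]]


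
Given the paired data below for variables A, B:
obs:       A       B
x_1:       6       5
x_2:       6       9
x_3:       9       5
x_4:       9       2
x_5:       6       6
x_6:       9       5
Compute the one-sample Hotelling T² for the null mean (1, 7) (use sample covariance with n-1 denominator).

Step 1 — sample mean vector:
  mean(A) = (6 + 6 + 9 + 9 + 6 + 9) / 6 = 45/6 = 7.5
  mean(B) = (5 + 9 + 5 + 2 + 6 + 5) / 6 = 32/6 = 5.3333
  x̄ = (7.5, 5.3333),  deviation x̄ - mu_0 = (7.5, 5.3333) - (1, 7) = (6.5, -1.6667).

Step 2 — sample covariance matrix, S[i,j] = (1/(n-1)) · Σ_k (x_{k,i} - mean_i) · (x_{k,j} - mean_j), divisor n-1 = 5:
  S[A,A] = ((-1.5)·(-1.5) + (-1.5)·(-1.5) + (1.5)·(1.5) + (1.5)·(1.5) + (-1.5)·(-1.5) + (1.5)·(1.5)) / 5 = 13.5/5 = 2.7
  S[A,B] = ((-1.5)·(-0.3333) + (-1.5)·(3.6667) + (1.5)·(-0.3333) + (1.5)·(-3.3333) + (-1.5)·(0.6667) + (1.5)·(-0.3333)) / 5 = -12/5 = -2.4
  S[B,B] = ((-0.3333)·(-0.3333) + (3.6667)·(3.6667) + (-0.3333)·(-0.3333) + (-3.3333)·(-3.3333) + (0.6667)·(0.6667) + (-0.3333)·(-0.3333)) / 5 = 25.3333/5 = 5.0667
  S = [[2.7, -2.4],
 [-2.4, 5.0667]].

Step 3 — invert S. det(S) = 2.7·5.0667 - (-2.4)² = 7.92.
  S^{-1} = (1/det) · [[d, -b], [-b, a]] = [[0.6397, 0.303],
 [0.303, 0.3409]].

Step 4 — quadratic form (x̄ - mu_0)^T · S^{-1} · (x̄ - mu_0):
  S^{-1} · (x̄ - mu_0) = (3.6532, 1.4015),
  (x̄ - mu_0)^T · [...] = (6.5)·(3.6532) + (-1.6667)·(1.4015) = 21.4099.

Step 5 — scale by n: T² = 6 · 21.4099 = 128.4596.

T² ≈ 128.4596


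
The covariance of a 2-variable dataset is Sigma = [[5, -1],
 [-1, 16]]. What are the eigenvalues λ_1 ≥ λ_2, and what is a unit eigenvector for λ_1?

Step 1 — characteristic polynomial of 2×2 Sigma:
  det(Sigma - λI) = λ² - trace · λ + det = 0.
  trace = 5 + 16 = 21, det = 5·16 - (-1)² = 79.
Step 2 — discriminant:
  Δ = trace² - 4·det = 441 - 316 = 125.
Step 3 — eigenvalues:
  λ = (trace ± √Δ)/2 = (21 ± 11.1803)/2,
  λ_1 = 16.0902,  λ_2 = 4.9098.

Step 4 — unit eigenvector for λ_1: solve (Sigma - λ_1 I)v = 0. First row:
  (5 - 16.0902)·v_x + (-1)·v_y = 0, i.e. (-11.0902)·v_x + (-1)·v_y = 0,
  so v ∝ (b, λ_1 - a) = (-1, 11.0902); multiply by -1 so the first entry is positive: u = (1, -11.0902).
  ||u|| = √((1)² + (-11.0902)²) = √(123.9919) ≈ 11.1352,
  v_1 = u/||u|| ≈ (0.0898, -0.996) (||v_1|| = 1).

λ_1 = 16.0902,  λ_2 = 4.9098;  v_1 ≈ (0.0898, -0.996)


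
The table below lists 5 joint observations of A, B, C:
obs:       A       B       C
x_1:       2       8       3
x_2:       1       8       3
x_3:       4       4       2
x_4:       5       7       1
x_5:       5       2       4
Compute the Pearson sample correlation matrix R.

Step 1 — column means:
  mean(A) = (2 + 1 + 4 + 5 + 5) / 5 = 17/5 = 3.4
  mean(B) = (8 + 8 + 4 + 7 + 2) / 5 = 29/5 = 5.8
  mean(C) = (3 + 3 + 2 + 1 + 4) / 5 = 13/5 = 2.6

Step 2 — sample variances and covariances s[i,j] = (1/(n-1)) · Σ_k (x_{k,i} - mean_i) · (x_{k,j} - mean_j), with n-1 = 4:
  s[A,A] = ((-1.4)·(-1.4) + (-2.4)·(-2.4) + (0.6)·(0.6) + (1.6)·(1.6) + (1.6)·(1.6)) / 4 = 13.2/4 = 3.3
  s[A,B] = ((-1.4)·(2.2) + (-2.4)·(2.2) + (0.6)·(-1.8) + (1.6)·(1.2) + (1.6)·(-3.8)) / 4 = -13.6/4 = -3.4
  s[A,C] = ((-1.4)·(0.4) + (-2.4)·(0.4) + (0.6)·(-0.6) + (1.6)·(-1.6) + (1.6)·(1.4)) / 4 = -2.2/4 = -0.55
  s[B,B] = ((2.2)·(2.2) + (2.2)·(2.2) + (-1.8)·(-1.8) + (1.2)·(1.2) + (-3.8)·(-3.8)) / 4 = 28.8/4 = 7.2
  s[B,C] = ((2.2)·(0.4) + (2.2)·(0.4) + (-1.8)·(-0.6) + (1.2)·(-1.6) + (-3.8)·(1.4)) / 4 = -4.4/4 = -1.1
  s[C,C] = ((0.4)·(0.4) + (0.4)·(0.4) + (-0.6)·(-0.6) + (-1.6)·(-1.6) + (1.4)·(1.4)) / 4 = 5.2/4 = 1.3
  Sample standard deviations s_i = √(s[i,i]):
  s(A) = √(3.3) = 1.8166
  s(B) = √(7.2) = 2.6833
  s(C) = √(1.3) = 1.1402

Step 3 — r_{ij} = s_{ij} / (s_i · s_j):
  r[A,A] = 1 (diagonal).
  r[A,B] = -3.4 / (1.8166 · 2.6833) = -3.4 / 4.8744 = -0.6975
  r[A,C] = -0.55 / (1.8166 · 1.1402) = -0.55 / 2.0712 = -0.2655
  r[B,B] = 1 (diagonal).
  r[B,C] = -1.1 / (2.6833 · 1.1402) = -1.1 / 3.0594 = -0.3595
  r[C,C] = 1 (diagonal).

R is symmetric with unit diagonal. Assembling:

R = [[1, -0.6975, -0.2655],
 [-0.6975, 1, -0.3595],
 [-0.2655, -0.3595, 1]]


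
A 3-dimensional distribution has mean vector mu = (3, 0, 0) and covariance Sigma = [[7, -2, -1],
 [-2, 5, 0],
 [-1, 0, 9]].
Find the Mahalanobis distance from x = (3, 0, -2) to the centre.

Step 1 — centre the observation: (x - mu) = (0, 0, -2).

Step 2 — invert Sigma (cofactor / det for 3×3, or solve directly):
  Sigma^{-1} = [[0.1642, 0.0657, 0.0182],
 [0.0657, 0.2263, 0.0073],
 [0.0182, 0.0073, 0.1131]].

Step 3 — form the quadratic (x - mu)^T · Sigma^{-1} · (x - mu):
  Sigma^{-1} · (x - mu) = (-0.0365, -0.0146, -0.2263).
  (x - mu)^T · [Sigma^{-1} · (x - mu)] = (0)·(-0.0365) + (0)·(-0.0146) + (-2)·(-0.2263) = 0.4526.

Step 4 — take square root: d = √(0.4526) ≈ 0.6727.

d(x, mu) = √(0.4526) ≈ 0.6727


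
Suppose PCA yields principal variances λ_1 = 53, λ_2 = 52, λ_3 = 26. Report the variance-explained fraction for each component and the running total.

Step 1 — total variance = trace(Sigma) = Σ λ_i = 53 + 52 + 26 = 131.

Step 2 — fraction explained by component i = λ_i / Σ λ:
  PC1: 53/131 = 0.4046
  PC2: 52/131 = 0.3969
  PC3: 26/131 = 0.1985

Step 3 — cumulative fraction after k components = (λ_1 + ... + λ_k) / Σ λ:
  k = 1: 53/131 = 0.4046
  k = 2: (53 + 52)/131 = 105/131 = 0.8015
  k = 3: (53 + 52 + 26)/131 = 131/131 = 1

Summary (fraction, with percent):

explained: PC1 0.4046 (40.46%), PC2 0.3969 (39.69%), PC3 0.1985 (19.85%);  cumulative: 0.4046, 0.8015, 1


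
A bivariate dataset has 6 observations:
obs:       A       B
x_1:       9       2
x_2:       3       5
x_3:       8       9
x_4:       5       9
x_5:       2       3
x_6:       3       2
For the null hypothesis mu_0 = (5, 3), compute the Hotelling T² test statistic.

Step 1 — sample mean vector:
  mean(A) = (9 + 3 + 8 + 5 + 2 + 3) / 6 = 30/6 = 5
  mean(B) = (2 + 5 + 9 + 9 + 3 + 2) / 6 = 30/6 = 5
  x̄ = (5, 5),  deviation x̄ - mu_0 = (5, 5) - (5, 3) = (0, 2).

Step 2 — sample covariance matrix, S[i,j] = (1/(n-1)) · Σ_k (x_{k,i} - mean_i) · (x_{k,j} - mean_j), divisor n-1 = 5:
  S[A,A] = ((4)·(4) + (-2)·(-2) + (3)·(3) + (0)·(0) + (-3)·(-3) + (-2)·(-2)) / 5 = 42/5 = 8.4
  S[A,B] = ((4)·(-3) + (-2)·(0) + (3)·(4) + (0)·(4) + (-3)·(-2) + (-2)·(-3)) / 5 = 12/5 = 2.4
  S[B,B] = ((-3)·(-3) + (0)·(0) + (4)·(4) + (4)·(4) + (-2)·(-2) + (-3)·(-3)) / 5 = 54/5 = 10.8
  S = [[8.4, 2.4],
 [2.4, 10.8]].

Step 3 — invert S. det(S) = 8.4·10.8 - (2.4)² = 84.96.
  S^{-1} = (1/det) · [[d, -b], [-b, a]] = [[0.1271, -0.0282],
 [-0.0282, 0.0989]].

Step 4 — quadratic form (x̄ - mu_0)^T · S^{-1} · (x̄ - mu_0):
  S^{-1} · (x̄ - mu_0) = (-0.0565, 0.1977),
  (x̄ - mu_0)^T · [...] = (0)·(-0.0565) + (2)·(0.1977) = 0.3955.

Step 5 — scale by n: T² = 6 · 0.3955 = 2.3729.

T² ≈ 2.3729
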